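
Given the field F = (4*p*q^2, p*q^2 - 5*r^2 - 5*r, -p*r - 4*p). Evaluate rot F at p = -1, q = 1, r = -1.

(∇×F)₁ = ∂F₃/∂q − ∂F₂/∂r = 10*r + 5
(∇×F)₂ = ∂F₁/∂r − ∂F₃/∂p = r + 4
(∇×F)₃ = ∂F₂/∂p − ∂F₁/∂q = -8*p*q + q^2
∇×F = (10*r + 5, r + 4, -8*p*q + q^2)
At (-1, 1, -1): (-5, 3, 9).

(-5, 3, 9)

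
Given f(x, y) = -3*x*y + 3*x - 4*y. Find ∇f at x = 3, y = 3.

(-6, -13)

∂f/∂x = -3*y + 3
∂f/∂y = -3*x - 4
∇f = (-3*y + 3, -3*x - 4)
At (3, 3): (-6, -13).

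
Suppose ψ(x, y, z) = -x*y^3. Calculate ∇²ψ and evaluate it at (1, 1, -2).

-6

∂²ψ/∂x² = 0
∂²ψ/∂y² = -6*x*y
∂²ψ/∂z² = 0
∇²ψ = -6*x*y
At (1, 1, -2): -6.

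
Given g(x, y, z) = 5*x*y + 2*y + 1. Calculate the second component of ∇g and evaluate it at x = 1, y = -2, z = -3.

7

(∇g)_2 = ∂g/∂y = 5*x + 2
At (1, -2, -3): 7.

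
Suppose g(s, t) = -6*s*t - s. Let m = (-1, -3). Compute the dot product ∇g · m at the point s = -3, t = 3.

∂g/∂s = -6*t - 1
∂g/∂t = -6*s
∇g at (-3, 3) = (-19, 18)
∇g · m = (-19)(-1) + (18)(-3) = -35

-35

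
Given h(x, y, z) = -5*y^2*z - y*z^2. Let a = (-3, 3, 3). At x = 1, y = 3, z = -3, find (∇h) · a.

162

∂h/∂x = 0
∂h/∂y = -10*y*z - z^2
∂h/∂z = -5*y^2 - 2*y*z
∇h at (1, 3, -3) = (0, 81, -27)
∇h · a = (0)(-3) + (81)(3) + (-27)(3) = 162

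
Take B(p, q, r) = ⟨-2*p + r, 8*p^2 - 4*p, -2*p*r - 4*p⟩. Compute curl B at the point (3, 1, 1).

(∇×B)₁ = ∂B₃/∂q − ∂B₂/∂r = 0
(∇×B)₂ = ∂B₁/∂r − ∂B₃/∂p = 2*r + 5
(∇×B)₃ = ∂B₂/∂p − ∂B₁/∂q = 16*p - 4
∇×B = (0, 2*r + 5, 16*p - 4)
At (3, 1, 1): (0, 7, 44).

(0, 7, 44)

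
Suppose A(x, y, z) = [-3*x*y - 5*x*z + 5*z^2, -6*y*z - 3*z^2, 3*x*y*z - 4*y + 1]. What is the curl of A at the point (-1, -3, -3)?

(∇×A)₁ = ∂A₃/∂y − ∂A₂/∂z = 3*x*z + 6*y + 6*z - 4
(∇×A)₂ = ∂A₁/∂z − ∂A₃/∂x = -5*x - 3*y*z + 10*z
(∇×A)₃ = ∂A₂/∂x − ∂A₁/∂y = 3*x
∇×A = (3*x*z + 6*y + 6*z - 4, -5*x - 3*y*z + 10*z, 3*x)
At (-1, -3, -3): (-31, -52, -3).

(-31, -52, -3)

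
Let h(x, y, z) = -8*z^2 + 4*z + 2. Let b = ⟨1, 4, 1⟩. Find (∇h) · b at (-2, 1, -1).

20

∂h/∂x = 0
∂h/∂y = 0
∂h/∂z = -16*z + 4
∇h at (-2, 1, -1) = (0, 0, 20)
∇h · b = (0)(1) + (0)(4) + (20)(1) = 20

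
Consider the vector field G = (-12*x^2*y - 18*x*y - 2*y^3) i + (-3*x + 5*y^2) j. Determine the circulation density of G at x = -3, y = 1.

57

∂G₂/∂x = -3
∂G₁/∂y = -12*x^2 - 18*x - 6*y^2
Scalar curl = 12*x^2 + 18*x + 6*y^2 - 3
At (-3, 1): 57.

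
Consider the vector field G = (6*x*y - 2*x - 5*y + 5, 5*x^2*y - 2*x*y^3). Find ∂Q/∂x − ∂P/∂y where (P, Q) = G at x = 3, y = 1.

∂G₂/∂x = 10*x*y - 2*y^3
∂G₁/∂y = 6*x - 5
Scalar curl = 10*x*y - 6*x - 2*y^3 + 5
At (3, 1): 15.

15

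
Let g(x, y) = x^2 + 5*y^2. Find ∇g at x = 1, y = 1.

(2, 10)

∂g/∂x = 2*x
∂g/∂y = 10*y
∇g = (2*x, 10*y)
At (1, 1): (2, 10).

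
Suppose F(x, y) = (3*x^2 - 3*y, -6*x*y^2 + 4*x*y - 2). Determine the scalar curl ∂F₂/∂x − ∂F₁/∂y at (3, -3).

∂F₂/∂x = -6*y^2 + 4*y
∂F₁/∂y = -3
Scalar curl = -6*y^2 + 4*y + 3
At (3, -3): -63.

-63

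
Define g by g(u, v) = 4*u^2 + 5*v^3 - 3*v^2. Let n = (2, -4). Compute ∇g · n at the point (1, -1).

-68

∂g/∂u = 8*u
∂g/∂v = 15*v^2 - 6*v
∇g at (1, -1) = (8, 21)
∇g · n = (8)(2) + (21)(-4) = -68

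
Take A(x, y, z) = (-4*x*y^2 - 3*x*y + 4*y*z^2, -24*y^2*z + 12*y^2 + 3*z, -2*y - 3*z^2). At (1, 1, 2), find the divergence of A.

∂A₁/∂x = -4*y^2 - 3*y
∂A₂/∂y = -48*y*z + 24*y
∂A₃/∂z = -6*z
∇·A = -4*y^2 - 48*y*z + 21*y - 6*z
At (1, 1, 2): -91.

-91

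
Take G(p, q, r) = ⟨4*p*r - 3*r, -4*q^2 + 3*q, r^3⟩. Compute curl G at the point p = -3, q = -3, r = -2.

(∇×G)₁ = ∂G₃/∂q − ∂G₂/∂r = 0
(∇×G)₂ = ∂G₁/∂r − ∂G₃/∂p = 4*p - 3
(∇×G)₃ = ∂G₂/∂p − ∂G₁/∂q = 0
∇×G = (0, 4*p - 3, 0)
At (-3, -3, -2): (0, -15, 0).

(0, -15, 0)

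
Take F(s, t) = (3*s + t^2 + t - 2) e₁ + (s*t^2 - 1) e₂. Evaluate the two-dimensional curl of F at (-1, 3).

∂F₂/∂s = t^2
∂F₁/∂t = 2*t + 1
Scalar curl = t^2 - 2*t - 1
At (-1, 3): 2.

2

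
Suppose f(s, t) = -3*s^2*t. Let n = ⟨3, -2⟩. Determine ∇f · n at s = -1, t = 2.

42

∂f/∂s = -6*s*t
∂f/∂t = -3*s^2
∇f at (-1, 2) = (12, -3)
∇f · n = (12)(3) + (-3)(-2) = 42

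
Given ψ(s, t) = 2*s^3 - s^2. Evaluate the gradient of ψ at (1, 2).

∂ψ/∂s = 6*s^2 - 2*s
∂ψ/∂t = 0
∇ψ = (6*s^2 - 2*s, 0)
At (1, 2): (4, 0).

(4, 0)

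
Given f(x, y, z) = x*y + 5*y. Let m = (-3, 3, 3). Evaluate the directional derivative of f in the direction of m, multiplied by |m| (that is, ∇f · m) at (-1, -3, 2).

∂f/∂x = y
∂f/∂y = x + 5
∂f/∂z = 0
∇f at (-1, -3, 2) = (-3, 4, 0)
∇f · m = (-3)(-3) + (4)(3) + (0)(3) = 21

21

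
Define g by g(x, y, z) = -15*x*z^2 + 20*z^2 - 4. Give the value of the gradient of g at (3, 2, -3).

(-135, 0, 150)

∂g/∂x = -15*z^2
∂g/∂y = 0
∂g/∂z = -30*x*z + 40*z
∇g = (-15*z^2, 0, -30*x*z + 40*z)
At (3, 2, -3): (-135, 0, 150).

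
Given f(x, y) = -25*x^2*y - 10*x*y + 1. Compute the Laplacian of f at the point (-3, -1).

∂²f/∂x² = -50*y
∂²f/∂y² = 0
∇²f = -50*y
At (-3, -1): 50.

50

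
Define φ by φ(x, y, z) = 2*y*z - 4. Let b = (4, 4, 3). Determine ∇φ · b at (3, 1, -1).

∂φ/∂x = 0
∂φ/∂y = 2*z
∂φ/∂z = 2*y
∇φ at (3, 1, -1) = (0, -2, 2)
∇φ · b = (0)(4) + (-2)(4) + (2)(3) = -2

-2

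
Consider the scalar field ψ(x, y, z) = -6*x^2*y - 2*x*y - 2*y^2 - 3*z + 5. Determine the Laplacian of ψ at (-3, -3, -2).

32

∂²ψ/∂x² = -12*y
∂²ψ/∂y² = -4
∂²ψ/∂z² = 0
∇²ψ = -12*y - 4
At (-3, -3, -2): 32.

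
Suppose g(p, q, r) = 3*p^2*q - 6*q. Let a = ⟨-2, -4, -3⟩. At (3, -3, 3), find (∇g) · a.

24

∂g/∂p = 6*p*q
∂g/∂q = 3*p^2 - 6
∂g/∂r = 0
∇g at (3, -3, 3) = (-54, 21, 0)
∇g · a = (-54)(-2) + (21)(-4) + (0)(-3) = 24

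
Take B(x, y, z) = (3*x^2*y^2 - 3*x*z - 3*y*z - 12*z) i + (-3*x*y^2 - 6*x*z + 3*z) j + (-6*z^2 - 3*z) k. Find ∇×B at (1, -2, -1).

(3, -9, 3)

(∇×B)₁ = ∂B₃/∂y − ∂B₂/∂z = 6*x - 3
(∇×B)₂ = ∂B₁/∂z − ∂B₃/∂x = -3*x - 3*y - 12
(∇×B)₃ = ∂B₂/∂x − ∂B₁/∂y = -6*x^2*y - 3*y^2 - 3*z
∇×B = (6*x - 3, -3*x - 3*y - 12, -6*x^2*y - 3*y^2 - 3*z)
At (1, -2, -1): (3, -9, 3).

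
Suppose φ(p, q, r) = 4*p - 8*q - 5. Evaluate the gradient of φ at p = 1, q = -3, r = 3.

(4, -8, 0)

∂φ/∂p = 4
∂φ/∂q = -8
∂φ/∂r = 0
∇φ = (4, -8, 0)
At (1, -3, 3): (4, -8, 0).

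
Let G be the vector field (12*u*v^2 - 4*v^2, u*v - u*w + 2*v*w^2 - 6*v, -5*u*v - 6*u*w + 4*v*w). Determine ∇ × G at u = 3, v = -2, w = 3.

(24, 8, 123)

(∇×G)₁ = ∂G₃/∂v − ∂G₂/∂w = -4*u - 4*v*w + 4*w
(∇×G)₂ = ∂G₁/∂w − ∂G₃/∂u = 5*v + 6*w
(∇×G)₃ = ∂G₂/∂u − ∂G₁/∂v = -24*u*v + 9*v - w
∇×G = (-4*u - 4*v*w + 4*w, 5*v + 6*w, -24*u*v + 9*v - w)
At (3, -2, 3): (24, 8, 123).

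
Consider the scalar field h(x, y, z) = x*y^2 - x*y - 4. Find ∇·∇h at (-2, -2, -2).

-4

∂²h/∂x² = 0
∂²h/∂y² = 2*x
∂²h/∂z² = 0
∇²h = 2*x
At (-2, -2, -2): -4.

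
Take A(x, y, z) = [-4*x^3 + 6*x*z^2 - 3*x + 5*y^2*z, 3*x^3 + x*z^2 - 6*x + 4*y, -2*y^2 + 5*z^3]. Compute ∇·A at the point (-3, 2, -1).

-86

∂A₁/∂x = -12*x^2 + 6*z^2 - 3
∂A₂/∂y = 4
∂A₃/∂z = 15*z^2
∇·A = -12*x^2 + 21*z^2 + 1
At (-3, 2, -1): -86.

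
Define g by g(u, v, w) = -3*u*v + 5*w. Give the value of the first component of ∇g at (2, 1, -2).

-3

(∇g)_1 = ∂g/∂u = -3*v
At (2, 1, -2): -3.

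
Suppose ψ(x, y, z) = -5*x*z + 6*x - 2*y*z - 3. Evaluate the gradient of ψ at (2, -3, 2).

∂ψ/∂x = -5*z + 6
∂ψ/∂y = -2*z
∂ψ/∂z = -5*x - 2*y
∇ψ = (-5*z + 6, -2*z, -5*x - 2*y)
At (2, -3, 2): (-4, -4, -4).

(-4, -4, -4)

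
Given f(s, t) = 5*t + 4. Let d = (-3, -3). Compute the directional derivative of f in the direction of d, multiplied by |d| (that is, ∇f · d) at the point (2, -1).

-15

∂f/∂s = 0
∂f/∂t = 5
∇f at (2, -1) = (0, 5)
∇f · d = (0)(-3) + (5)(-3) = -15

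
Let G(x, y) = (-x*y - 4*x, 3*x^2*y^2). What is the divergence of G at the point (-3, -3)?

∂G₁/∂x = -y - 4
∂G₂/∂y = 6*x^2*y
∇·G = 6*x^2*y - y - 4
At (-3, -3): -163.

-163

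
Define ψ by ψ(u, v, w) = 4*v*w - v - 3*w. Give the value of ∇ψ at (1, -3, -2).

(0, -9, -15)

∂ψ/∂u = 0
∂ψ/∂v = 4*w - 1
∂ψ/∂w = 4*v - 3
∇ψ = (0, 4*w - 1, 4*v - 3)
At (1, -3, -2): (0, -9, -15).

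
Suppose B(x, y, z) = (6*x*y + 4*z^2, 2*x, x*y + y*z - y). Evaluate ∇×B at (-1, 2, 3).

(∇×B)₁ = ∂B₃/∂y − ∂B₂/∂z = x + z - 1
(∇×B)₂ = ∂B₁/∂z − ∂B₃/∂x = -y + 8*z
(∇×B)₃ = ∂B₂/∂x − ∂B₁/∂y = -6*x + 2
∇×B = (x + z - 1, -y + 8*z, -6*x + 2)
At (-1, 2, 3): (1, 22, 8).

(1, 22, 8)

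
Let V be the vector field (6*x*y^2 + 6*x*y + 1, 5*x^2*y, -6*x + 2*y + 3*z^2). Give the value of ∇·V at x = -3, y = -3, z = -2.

∂V₁/∂x = 6*y^2 + 6*y
∂V₂/∂y = 5*x^2
∂V₃/∂z = 6*z
∇·V = 5*x^2 + 6*y^2 + 6*y + 6*z
At (-3, -3, -2): 69.

69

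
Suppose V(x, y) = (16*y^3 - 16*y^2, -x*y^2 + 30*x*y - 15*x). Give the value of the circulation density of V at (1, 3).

-270

∂V₂/∂x = -y^2 + 30*y - 15
∂V₁/∂y = 48*y^2 - 32*y
Scalar curl = -49*y^2 + 62*y - 15
At (1, 3): -270.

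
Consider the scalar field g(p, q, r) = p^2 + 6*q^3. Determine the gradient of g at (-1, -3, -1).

(-2, 162, 0)

∂g/∂p = 2*p
∂g/∂q = 18*q^2
∂g/∂r = 0
∇g = (2*p, 18*q^2, 0)
At (-1, -3, -1): (-2, 162, 0).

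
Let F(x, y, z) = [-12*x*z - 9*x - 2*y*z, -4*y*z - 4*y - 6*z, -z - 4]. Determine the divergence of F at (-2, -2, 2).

∂F₁/∂x = -12*z - 9
∂F₂/∂y = -4*z - 4
∂F₃/∂z = -1
∇·F = -16*z - 14
At (-2, -2, 2): -46.

-46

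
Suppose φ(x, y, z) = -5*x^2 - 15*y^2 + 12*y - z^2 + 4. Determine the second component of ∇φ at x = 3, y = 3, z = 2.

-78

(∇φ)_2 = ∂φ/∂y = -30*y + 12
At (3, 3, 2): -78.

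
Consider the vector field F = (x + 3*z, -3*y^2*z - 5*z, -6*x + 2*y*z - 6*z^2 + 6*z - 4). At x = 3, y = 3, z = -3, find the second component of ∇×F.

(∇×F)_2 = ∂F₁/∂z − ∂F₃/∂x
= 3 − (-6)
= 9
At (3, 3, -3): 9.

9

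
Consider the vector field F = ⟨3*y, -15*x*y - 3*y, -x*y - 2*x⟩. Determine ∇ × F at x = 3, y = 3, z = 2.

(-3, 5, -48)

(∇×F)₁ = ∂F₃/∂y − ∂F₂/∂z = -x
(∇×F)₂ = ∂F₁/∂z − ∂F₃/∂x = y + 2
(∇×F)₃ = ∂F₂/∂x − ∂F₁/∂y = -15*y - 3
∇×F = (-x, y + 2, -15*y - 3)
At (3, 3, 2): (-3, 5, -48).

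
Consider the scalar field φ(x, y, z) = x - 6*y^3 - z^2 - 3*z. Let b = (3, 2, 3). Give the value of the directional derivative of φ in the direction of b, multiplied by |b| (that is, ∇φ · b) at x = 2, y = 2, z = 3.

-168

∂φ/∂x = 1
∂φ/∂y = -18*y^2
∂φ/∂z = -2*z - 3
∇φ at (2, 2, 3) = (1, -72, -9)
∇φ · b = (1)(3) + (-72)(2) + (-9)(3) = -168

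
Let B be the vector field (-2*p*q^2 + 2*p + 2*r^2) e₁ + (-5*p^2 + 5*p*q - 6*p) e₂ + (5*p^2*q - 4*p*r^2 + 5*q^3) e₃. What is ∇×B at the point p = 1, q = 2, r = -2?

(∇×B)₁ = ∂B₃/∂q − ∂B₂/∂r = 5*p^2 + 15*q^2
(∇×B)₂ = ∂B₁/∂r − ∂B₃/∂p = -10*p*q + 4*r^2 + 4*r
(∇×B)₃ = ∂B₂/∂p − ∂B₁/∂q = 4*p*q - 10*p + 5*q - 6
∇×B = (5*p^2 + 15*q^2, -10*p*q + 4*r^2 + 4*r, 4*p*q - 10*p + 5*q - 6)
At (1, 2, -2): (65, -12, 2).

(65, -12, 2)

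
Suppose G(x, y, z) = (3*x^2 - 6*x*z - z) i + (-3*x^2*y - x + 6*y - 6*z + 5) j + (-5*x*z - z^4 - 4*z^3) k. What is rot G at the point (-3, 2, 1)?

(6, 22, 35)

(∇×G)₁ = ∂G₃/∂y − ∂G₂/∂z = 6
(∇×G)₂ = ∂G₁/∂z − ∂G₃/∂x = -6*x + 5*z - 1
(∇×G)₃ = ∂G₂/∂x − ∂G₁/∂y = -6*x*y - 1
∇×G = (6, -6*x + 5*z - 1, -6*x*y - 1)
At (-3, 2, 1): (6, 22, 35).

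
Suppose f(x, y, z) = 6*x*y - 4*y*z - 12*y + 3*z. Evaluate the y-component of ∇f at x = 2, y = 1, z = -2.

8

(∇f)_2 = ∂f/∂y = 6*x - 4*z - 12
At (2, 1, -2): 8.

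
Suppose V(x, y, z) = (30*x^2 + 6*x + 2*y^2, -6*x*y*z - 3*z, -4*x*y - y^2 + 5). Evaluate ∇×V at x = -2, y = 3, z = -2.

(-31, 12, 24)

(∇×V)₁ = ∂V₃/∂y − ∂V₂/∂z = 6*x*y - 4*x - 2*y + 3
(∇×V)₂ = ∂V₁/∂z − ∂V₃/∂x = 4*y
(∇×V)₃ = ∂V₂/∂x − ∂V₁/∂y = -6*y*z - 4*y
∇×V = (6*x*y - 4*x - 2*y + 3, 4*y, -6*y*z - 4*y)
At (-2, 3, -2): (-31, 12, 24).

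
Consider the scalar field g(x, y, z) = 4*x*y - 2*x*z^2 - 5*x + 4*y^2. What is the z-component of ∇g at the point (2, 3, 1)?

-8

(∇g)_3 = ∂g/∂z = -4*x*z
At (2, 3, 1): -8.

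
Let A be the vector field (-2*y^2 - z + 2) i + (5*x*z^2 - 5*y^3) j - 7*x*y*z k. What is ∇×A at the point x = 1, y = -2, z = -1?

(17, 13, -3)

(∇×A)₁ = ∂A₃/∂y − ∂A₂/∂z = -17*x*z
(∇×A)₂ = ∂A₁/∂z − ∂A₃/∂x = 7*y*z - 1
(∇×A)₃ = ∂A₂/∂x − ∂A₁/∂y = 4*y + 5*z^2
∇×A = (-17*x*z, 7*y*z - 1, 4*y + 5*z^2)
At (1, -2, -1): (17, 13, -3).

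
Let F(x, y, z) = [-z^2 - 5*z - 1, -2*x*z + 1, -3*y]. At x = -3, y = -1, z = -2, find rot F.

(∇×F)₁ = ∂F₃/∂y − ∂F₂/∂z = 2*x - 3
(∇×F)₂ = ∂F₁/∂z − ∂F₃/∂x = -2*z - 5
(∇×F)₃ = ∂F₂/∂x − ∂F₁/∂y = -2*z
∇×F = (2*x - 3, -2*z - 5, -2*z)
At (-3, -1, -2): (-9, -1, 4).

(-9, -1, 4)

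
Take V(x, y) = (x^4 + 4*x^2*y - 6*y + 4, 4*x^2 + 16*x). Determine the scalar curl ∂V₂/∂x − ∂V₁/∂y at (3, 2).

∂V₂/∂x = 8*x + 16
∂V₁/∂y = 4*x^2 - 6
Scalar curl = -4*x^2 + 8*x + 22
At (3, 2): 10.

10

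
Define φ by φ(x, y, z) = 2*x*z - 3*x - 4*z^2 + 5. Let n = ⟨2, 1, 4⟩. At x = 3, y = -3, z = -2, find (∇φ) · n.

∂φ/∂x = 2*z - 3
∂φ/∂y = 0
∂φ/∂z = 2*x - 8*z
∇φ at (3, -3, -2) = (-7, 0, 22)
∇φ · n = (-7)(2) + (0)(1) + (22)(4) = 74

74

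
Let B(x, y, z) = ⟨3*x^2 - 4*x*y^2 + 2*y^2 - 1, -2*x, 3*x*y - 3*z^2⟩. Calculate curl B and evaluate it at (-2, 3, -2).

(∇×B)₁ = ∂B₃/∂y − ∂B₂/∂z = 3*x
(∇×B)₂ = ∂B₁/∂z − ∂B₃/∂x = -3*y
(∇×B)₃ = ∂B₂/∂x − ∂B₁/∂y = 8*x*y - 4*y - 2
∇×B = (3*x, -3*y, 8*x*y - 4*y - 2)
At (-2, 3, -2): (-6, -9, -62).

(-6, -9, -62)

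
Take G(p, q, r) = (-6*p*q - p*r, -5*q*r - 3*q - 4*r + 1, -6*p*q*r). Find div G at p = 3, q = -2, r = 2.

∂G₁/∂p = -6*q - r
∂G₂/∂q = -5*r - 3
∂G₃/∂r = -6*p*q
∇·G = -6*p*q - 6*q - 6*r - 3
At (3, -2, 2): 33.

33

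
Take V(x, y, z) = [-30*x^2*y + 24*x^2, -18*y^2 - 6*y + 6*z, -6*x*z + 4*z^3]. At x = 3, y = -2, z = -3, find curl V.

(∇×V)₁ = ∂V₃/∂y − ∂V₂/∂z = -6
(∇×V)₂ = ∂V₁/∂z − ∂V₃/∂x = 6*z
(∇×V)₃ = ∂V₂/∂x − ∂V₁/∂y = 30*x^2
∇×V = (-6, 6*z, 30*x^2)
At (3, -2, -3): (-6, -18, 270).

(-6, -18, 270)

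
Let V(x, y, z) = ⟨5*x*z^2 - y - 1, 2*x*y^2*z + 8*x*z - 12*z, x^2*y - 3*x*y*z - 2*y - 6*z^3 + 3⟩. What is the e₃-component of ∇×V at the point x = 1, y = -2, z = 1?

17

(∇×V)_3 = ∂V₂/∂x − ∂V₁/∂y
= 2*y^2*z + 8*z − (-1)
= 2*y^2*z + 8*z + 1
At (1, -2, 1): 17.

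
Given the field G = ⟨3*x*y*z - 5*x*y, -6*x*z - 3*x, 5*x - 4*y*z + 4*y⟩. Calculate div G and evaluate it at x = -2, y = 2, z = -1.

∂G₁/∂x = 3*y*z - 5*y
∂G₂/∂y = 0
∂G₃/∂z = -4*y
∇·G = 3*y*z - 9*y
At (-2, 2, -1): -24.

-24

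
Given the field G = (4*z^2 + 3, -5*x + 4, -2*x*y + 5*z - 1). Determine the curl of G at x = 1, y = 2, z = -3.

(∇×G)₁ = ∂G₃/∂y − ∂G₂/∂z = -2*x
(∇×G)₂ = ∂G₁/∂z − ∂G₃/∂x = 2*y + 8*z
(∇×G)₃ = ∂G₂/∂x − ∂G₁/∂y = -5
∇×G = (-2*x, 2*y + 8*z, -5)
At (1, 2, -3): (-2, -20, -5).

(-2, -20, -5)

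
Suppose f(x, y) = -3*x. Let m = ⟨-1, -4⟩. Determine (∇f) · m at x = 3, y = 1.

3

∂f/∂x = -3
∂f/∂y = 0
∇f at (3, 1) = (-3, 0)
∇f · m = (-3)(-1) + (0)(-4) = 3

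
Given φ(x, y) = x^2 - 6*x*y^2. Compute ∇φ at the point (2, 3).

(-50, -72)

∂φ/∂x = 2*x - 6*y^2
∂φ/∂y = -12*x*y
∇φ = (2*x - 6*y^2, -12*x*y)
At (2, 3): (-50, -72).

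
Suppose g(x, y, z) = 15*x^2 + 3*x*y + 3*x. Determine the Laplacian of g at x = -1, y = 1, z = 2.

30

∂²g/∂x² = 30
∂²g/∂y² = 0
∂²g/∂z² = 0
∇²g = 30
At (-1, 1, 2): 30.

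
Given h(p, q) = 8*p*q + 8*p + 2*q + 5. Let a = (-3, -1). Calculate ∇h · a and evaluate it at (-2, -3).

62

∂h/∂p = 8*q + 8
∂h/∂q = 8*p + 2
∇h at (-2, -3) = (-16, -14)
∇h · a = (-16)(-3) + (-14)(-1) = 62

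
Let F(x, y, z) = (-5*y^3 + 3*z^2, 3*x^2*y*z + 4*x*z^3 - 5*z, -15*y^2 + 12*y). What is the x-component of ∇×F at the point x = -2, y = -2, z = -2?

197

(∇×F)_1 = ∂F₃/∂y − ∂F₂/∂z
= -30*y + 12 − (3*x^2*y + 12*x*z^2 - 5)
= -3*x^2*y - 12*x*z^2 - 30*y + 17
At (-2, -2, -2): 197.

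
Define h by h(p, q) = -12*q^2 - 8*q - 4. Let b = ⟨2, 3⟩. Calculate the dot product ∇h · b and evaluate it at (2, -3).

∂h/∂p = 0
∂h/∂q = -24*q - 8
∇h at (2, -3) = (0, 64)
∇h · b = (0)(2) + (64)(3) = 192

192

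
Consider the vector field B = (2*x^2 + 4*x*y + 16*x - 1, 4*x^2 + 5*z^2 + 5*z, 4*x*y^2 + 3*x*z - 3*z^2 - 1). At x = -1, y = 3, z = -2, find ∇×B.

(∇×B)₁ = ∂B₃/∂y − ∂B₂/∂z = 8*x*y - 10*z - 5
(∇×B)₂ = ∂B₁/∂z − ∂B₃/∂x = -4*y^2 - 3*z
(∇×B)₃ = ∂B₂/∂x − ∂B₁/∂y = 4*x
∇×B = (8*x*y - 10*z - 5, -4*y^2 - 3*z, 4*x)
At (-1, 3, -2): (-9, -30, -4).

(-9, -30, -4)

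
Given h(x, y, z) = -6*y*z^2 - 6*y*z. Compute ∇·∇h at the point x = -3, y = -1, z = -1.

12

∂²h/∂x² = 0
∂²h/∂y² = 0
∂²h/∂z² = -12*y
∇²h = -12*y
At (-3, -1, -1): 12.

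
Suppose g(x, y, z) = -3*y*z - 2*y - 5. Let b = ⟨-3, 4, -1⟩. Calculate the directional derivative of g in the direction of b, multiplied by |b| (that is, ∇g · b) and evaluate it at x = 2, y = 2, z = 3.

∂g/∂x = 0
∂g/∂y = -3*z - 2
∂g/∂z = -3*y
∇g at (2, 2, 3) = (0, -11, -6)
∇g · b = (0)(-3) + (-11)(4) + (-6)(-1) = -38

-38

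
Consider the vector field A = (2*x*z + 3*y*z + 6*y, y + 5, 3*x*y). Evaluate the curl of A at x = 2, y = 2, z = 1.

(6, 4, -9)

(∇×A)₁ = ∂A₃/∂y − ∂A₂/∂z = 3*x
(∇×A)₂ = ∂A₁/∂z − ∂A₃/∂x = 2*x
(∇×A)₃ = ∂A₂/∂x − ∂A₁/∂y = -3*z - 6
∇×A = (3*x, 2*x, -3*z - 6)
At (2, 2, 1): (6, 4, -9).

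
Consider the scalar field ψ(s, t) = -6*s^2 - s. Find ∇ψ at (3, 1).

(-37, 0)

∂ψ/∂s = -12*s - 1
∂ψ/∂t = 0
∇ψ = (-12*s - 1, 0)
At (3, 1): (-37, 0).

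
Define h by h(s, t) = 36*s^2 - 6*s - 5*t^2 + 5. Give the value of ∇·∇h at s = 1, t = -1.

∂²h/∂s² = 72
∂²h/∂t² = -10
∇²h = 62
At (1, -1): 62.

62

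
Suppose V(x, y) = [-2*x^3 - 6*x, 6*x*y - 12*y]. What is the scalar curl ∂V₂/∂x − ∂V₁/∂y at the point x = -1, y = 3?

18

∂V₂/∂x = 6*y
∂V₁/∂y = 0
Scalar curl = 6*y
At (-1, 3): 18.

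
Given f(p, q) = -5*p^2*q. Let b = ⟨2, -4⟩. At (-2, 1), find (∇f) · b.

120

∂f/∂p = -10*p*q
∂f/∂q = -5*p^2
∇f at (-2, 1) = (20, -20)
∇f · b = (20)(2) + (-20)(-4) = 120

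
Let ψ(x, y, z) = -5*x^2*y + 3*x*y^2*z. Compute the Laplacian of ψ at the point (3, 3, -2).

-66

∂²ψ/∂x² = -10*y
∂²ψ/∂y² = 6*x*z
∂²ψ/∂z² = 0
∇²ψ = 6*x*z - 10*y
At (3, 3, -2): -66.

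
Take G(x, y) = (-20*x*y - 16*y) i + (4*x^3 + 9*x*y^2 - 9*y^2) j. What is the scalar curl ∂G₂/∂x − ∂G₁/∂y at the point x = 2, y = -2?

140

∂G₂/∂x = 12*x^2 + 9*y^2
∂G₁/∂y = -20*x - 16
Scalar curl = 12*x^2 + 20*x + 9*y^2 + 16
At (2, -2): 140.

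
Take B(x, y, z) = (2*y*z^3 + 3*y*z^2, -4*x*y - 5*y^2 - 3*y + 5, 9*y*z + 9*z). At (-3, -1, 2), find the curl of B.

(∇×B)₁ = ∂B₃/∂y − ∂B₂/∂z = 9*z
(∇×B)₂ = ∂B₁/∂z − ∂B₃/∂x = 6*y*z^2 + 6*y*z
(∇×B)₃ = ∂B₂/∂x − ∂B₁/∂y = -4*y - 2*z^3 - 3*z^2
∇×B = (9*z, 6*y*z^2 + 6*y*z, -4*y - 2*z^3 - 3*z^2)
At (-3, -1, 2): (18, -36, -24).

(18, -36, -24)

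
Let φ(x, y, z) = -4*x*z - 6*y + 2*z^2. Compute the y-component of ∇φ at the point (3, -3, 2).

-6

(∇φ)_2 = ∂φ/∂y = -6
At (3, -3, 2): -6.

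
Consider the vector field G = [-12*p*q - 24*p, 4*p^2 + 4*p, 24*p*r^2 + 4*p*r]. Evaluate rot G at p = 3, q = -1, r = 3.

(∇×G)₁ = ∂G₃/∂q − ∂G₂/∂r = 0
(∇×G)₂ = ∂G₁/∂r − ∂G₃/∂p = -24*r^2 - 4*r
(∇×G)₃ = ∂G₂/∂p − ∂G₁/∂q = 20*p + 4
∇×G = (0, -24*r^2 - 4*r, 20*p + 4)
At (3, -1, 3): (0, -228, 64).

(0, -228, 64)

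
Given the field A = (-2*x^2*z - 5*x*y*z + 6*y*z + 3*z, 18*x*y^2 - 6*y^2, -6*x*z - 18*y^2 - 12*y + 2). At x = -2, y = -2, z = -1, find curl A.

(∇×A)₁ = ∂A₃/∂y − ∂A₂/∂z = -36*y - 12
(∇×A)₂ = ∂A₁/∂z − ∂A₃/∂x = -2*x^2 - 5*x*y + 6*y + 6*z + 3
(∇×A)₃ = ∂A₂/∂x − ∂A₁/∂y = 5*x*z + 18*y^2 - 6*z
∇×A = (-36*y - 12, -2*x^2 - 5*x*y + 6*y + 6*z + 3, 5*x*z + 18*y^2 - 6*z)
At (-2, -2, -1): (60, -43, 88).

(60, -43, 88)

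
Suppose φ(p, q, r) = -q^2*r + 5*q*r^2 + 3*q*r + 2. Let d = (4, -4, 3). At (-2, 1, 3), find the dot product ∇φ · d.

∂φ/∂p = 0
∂φ/∂q = -2*q*r + 5*r^2 + 3*r
∂φ/∂r = -q^2 + 10*q*r + 3*q
∇φ at (-2, 1, 3) = (0, 48, 32)
∇φ · d = (0)(4) + (48)(-4) + (32)(3) = -96

-96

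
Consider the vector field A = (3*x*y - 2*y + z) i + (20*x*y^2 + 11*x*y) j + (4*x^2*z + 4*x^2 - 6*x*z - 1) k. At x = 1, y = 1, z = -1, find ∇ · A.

∂A₁/∂x = 3*y
∂A₂/∂y = 40*x*y + 11*x
∂A₃/∂z = 4*x^2 - 6*x
∇·A = 4*x^2 + 40*x*y + 5*x + 3*y
At (1, 1, -1): 52.

52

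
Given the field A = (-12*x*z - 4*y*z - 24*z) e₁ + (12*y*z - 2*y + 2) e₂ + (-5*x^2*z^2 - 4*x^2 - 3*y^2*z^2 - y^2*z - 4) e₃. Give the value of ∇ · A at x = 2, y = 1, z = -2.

89

∂A₁/∂x = -12*z
∂A₂/∂y = 12*z - 2
∂A₃/∂z = -10*x^2*z - 6*y^2*z - y^2
∇·A = -10*x^2*z - 6*y^2*z - y^2 - 2
At (2, 1, -2): 89.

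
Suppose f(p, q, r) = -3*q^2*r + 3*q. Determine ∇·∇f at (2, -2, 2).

-12

∂²f/∂p² = 0
∂²f/∂q² = -6*r
∂²f/∂r² = 0
∇²f = -6*r
At (2, -2, 2): -12.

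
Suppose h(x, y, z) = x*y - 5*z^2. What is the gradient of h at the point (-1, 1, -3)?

∂h/∂x = y
∂h/∂y = x
∂h/∂z = -10*z
∇h = (y, x, -10*z)
At (-1, 1, -3): (1, -1, 30).

(1, -1, 30)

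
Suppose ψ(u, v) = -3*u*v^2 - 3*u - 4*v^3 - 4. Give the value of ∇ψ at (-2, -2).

(-15, -72)

∂ψ/∂u = -3*v^2 - 3
∂ψ/∂v = -6*u*v - 12*v^2
∇ψ = (-3*v^2 - 3, -6*u*v - 12*v^2)
At (-2, -2): (-15, -72).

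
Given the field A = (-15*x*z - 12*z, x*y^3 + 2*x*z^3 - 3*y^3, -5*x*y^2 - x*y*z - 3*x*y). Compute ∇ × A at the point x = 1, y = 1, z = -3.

(-64, -22, -53)

(∇×A)₁ = ∂A₃/∂y − ∂A₂/∂z = -10*x*y - 6*x*z^2 - x*z - 3*x
(∇×A)₂ = ∂A₁/∂z − ∂A₃/∂x = -15*x + 5*y^2 + y*z + 3*y - 12
(∇×A)₃ = ∂A₂/∂x − ∂A₁/∂y = y^3 + 2*z^3
∇×A = (-10*x*y - 6*x*z^2 - x*z - 3*x, -15*x + 5*y^2 + y*z + 3*y - 12, y^3 + 2*z^3)
At (1, 1, -3): (-64, -22, -53).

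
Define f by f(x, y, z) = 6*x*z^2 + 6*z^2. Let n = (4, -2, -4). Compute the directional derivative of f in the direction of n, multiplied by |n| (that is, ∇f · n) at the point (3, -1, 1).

-168

∂f/∂x = 6*z^2
∂f/∂y = 0
∂f/∂z = 12*x*z + 12*z
∇f at (3, -1, 1) = (6, 0, 48)
∇f · n = (6)(4) + (0)(-2) + (48)(-4) = -168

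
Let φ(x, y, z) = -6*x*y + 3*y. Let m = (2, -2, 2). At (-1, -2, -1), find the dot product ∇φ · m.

6

∂φ/∂x = -6*y
∂φ/∂y = -6*x + 3
∂φ/∂z = 0
∇φ at (-1, -2, -1) = (12, 9, 0)
∇φ · m = (12)(2) + (9)(-2) + (0)(2) = 6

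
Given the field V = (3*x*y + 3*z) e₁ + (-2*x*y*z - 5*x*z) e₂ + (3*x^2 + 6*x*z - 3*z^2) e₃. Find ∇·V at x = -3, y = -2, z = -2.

∂V₁/∂x = 3*y
∂V₂/∂y = -2*x*z
∂V₃/∂z = 6*x - 6*z
∇·V = -2*x*z + 6*x + 3*y - 6*z
At (-3, -2, -2): -24.

-24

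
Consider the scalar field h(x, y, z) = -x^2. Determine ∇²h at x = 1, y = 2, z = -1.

-2

∂²h/∂x² = -2
∂²h/∂y² = 0
∂²h/∂z² = 0
∇²h = -2
At (1, 2, -1): -2.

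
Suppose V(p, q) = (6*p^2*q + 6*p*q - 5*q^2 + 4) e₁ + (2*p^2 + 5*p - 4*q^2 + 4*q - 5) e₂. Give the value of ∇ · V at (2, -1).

-18

∂V₁/∂p = 12*p*q + 6*q
∂V₂/∂q = -8*q + 4
∇·V = 12*p*q - 2*q + 4
At (2, -1): -18.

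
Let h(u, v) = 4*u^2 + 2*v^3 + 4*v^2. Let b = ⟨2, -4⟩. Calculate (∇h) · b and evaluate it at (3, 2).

∂h/∂u = 8*u
∂h/∂v = 6*v^2 + 8*v
∇h at (3, 2) = (24, 40)
∇h · b = (24)(2) + (40)(-4) = -112

-112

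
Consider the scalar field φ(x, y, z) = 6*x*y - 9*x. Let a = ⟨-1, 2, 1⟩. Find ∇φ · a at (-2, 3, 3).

∂φ/∂x = 6*y - 9
∂φ/∂y = 6*x
∂φ/∂z = 0
∇φ at (-2, 3, 3) = (9, -12, 0)
∇φ · a = (9)(-1) + (-12)(2) + (0)(1) = -33

-33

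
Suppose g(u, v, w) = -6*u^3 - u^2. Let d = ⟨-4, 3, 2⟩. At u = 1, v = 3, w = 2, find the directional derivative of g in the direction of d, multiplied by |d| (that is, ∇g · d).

∂g/∂u = -18*u^2 - 2*u
∂g/∂v = 0
∂g/∂w = 0
∇g at (1, 3, 2) = (-20, 0, 0)
∇g · d = (-20)(-4) + (0)(3) + (0)(2) = 80

80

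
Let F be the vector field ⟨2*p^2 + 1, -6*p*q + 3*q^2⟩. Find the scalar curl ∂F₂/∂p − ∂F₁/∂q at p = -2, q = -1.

∂F₂/∂p = -6*q
∂F₁/∂q = 0
Scalar curl = -6*q
At (-2, -1): 6.

6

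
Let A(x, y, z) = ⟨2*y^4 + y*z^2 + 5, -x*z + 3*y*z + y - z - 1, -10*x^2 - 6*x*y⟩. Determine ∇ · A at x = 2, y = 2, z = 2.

7

∂A₁/∂x = 0
∂A₂/∂y = 3*z + 1
∂A₃/∂z = 0
∇·A = 3*z + 1
At (2, 2, 2): 7.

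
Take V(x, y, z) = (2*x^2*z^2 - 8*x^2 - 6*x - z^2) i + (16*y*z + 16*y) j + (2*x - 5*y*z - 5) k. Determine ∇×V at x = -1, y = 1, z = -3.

(∇×V)₁ = ∂V₃/∂y − ∂V₂/∂z = -16*y - 5*z
(∇×V)₂ = ∂V₁/∂z − ∂V₃/∂x = 4*x^2*z - 2*z - 2
(∇×V)₃ = ∂V₂/∂x − ∂V₁/∂y = 0
∇×V = (-16*y - 5*z, 4*x^2*z - 2*z - 2, 0)
At (-1, 1, -3): (-1, -8, 0).

(-1, -8, 0)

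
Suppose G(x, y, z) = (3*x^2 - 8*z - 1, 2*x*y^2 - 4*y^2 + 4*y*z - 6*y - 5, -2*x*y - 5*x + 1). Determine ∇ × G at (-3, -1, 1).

(10, -5, 2)

(∇×G)₁ = ∂G₃/∂y − ∂G₂/∂z = -2*x - 4*y
(∇×G)₂ = ∂G₁/∂z − ∂G₃/∂x = 2*y - 3
(∇×G)₃ = ∂G₂/∂x − ∂G₁/∂y = 2*y^2
∇×G = (-2*x - 4*y, 2*y - 3, 2*y^2)
At (-3, -1, 1): (10, -5, 2).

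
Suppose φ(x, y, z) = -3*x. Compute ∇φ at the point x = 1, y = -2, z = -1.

∂φ/∂x = -3
∂φ/∂y = 0
∂φ/∂z = 0
∇φ = (-3, 0, 0)
At (1, -2, -1): (-3, 0, 0).

(-3, 0, 0)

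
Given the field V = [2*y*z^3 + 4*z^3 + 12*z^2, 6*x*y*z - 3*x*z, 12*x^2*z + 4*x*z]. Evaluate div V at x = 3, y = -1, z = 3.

∂V₁/∂x = 0
∂V₂/∂y = 6*x*z
∂V₃/∂z = 12*x^2 + 4*x
∇·V = 12*x^2 + 6*x*z + 4*x
At (3, -1, 3): 174.

174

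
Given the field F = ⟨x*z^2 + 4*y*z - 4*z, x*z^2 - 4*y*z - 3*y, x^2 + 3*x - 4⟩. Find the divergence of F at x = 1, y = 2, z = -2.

9

∂F₁/∂x = z^2
∂F₂/∂y = -4*z - 3
∂F₃/∂z = 0
∇·F = z^2 - 4*z - 3
At (1, 2, -2): 9.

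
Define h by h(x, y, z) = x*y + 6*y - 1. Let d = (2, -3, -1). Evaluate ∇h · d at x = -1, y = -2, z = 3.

∂h/∂x = y
∂h/∂y = x + 6
∂h/∂z = 0
∇h at (-1, -2, 3) = (-2, 5, 0)
∇h · d = (-2)(2) + (5)(-3) + (0)(-1) = -19

-19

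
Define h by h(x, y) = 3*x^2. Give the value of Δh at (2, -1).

∂²h/∂x² = 6
∂²h/∂y² = 0
∇²h = 6
At (2, -1): 6.

6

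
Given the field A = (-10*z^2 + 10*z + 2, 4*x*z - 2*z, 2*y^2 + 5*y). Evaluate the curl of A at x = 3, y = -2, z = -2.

(∇×A)₁ = ∂A₃/∂y − ∂A₂/∂z = -4*x + 4*y + 7
(∇×A)₂ = ∂A₁/∂z − ∂A₃/∂x = -20*z + 10
(∇×A)₃ = ∂A₂/∂x − ∂A₁/∂y = 4*z
∇×A = (-4*x + 4*y + 7, -20*z + 10, 4*z)
At (3, -2, -2): (-13, 50, -8).

(-13, 50, -8)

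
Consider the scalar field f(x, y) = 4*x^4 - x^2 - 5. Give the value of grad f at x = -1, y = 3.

(-14, 0)

∂f/∂x = 16*x^3 - 2*x
∂f/∂y = 0
∇f = (16*x^3 - 2*x, 0)
At (-1, 3): (-14, 0).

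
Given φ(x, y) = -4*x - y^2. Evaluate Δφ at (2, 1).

-2

∂²φ/∂x² = 0
∂²φ/∂y² = -2
∇²φ = -2
At (2, 1): -2.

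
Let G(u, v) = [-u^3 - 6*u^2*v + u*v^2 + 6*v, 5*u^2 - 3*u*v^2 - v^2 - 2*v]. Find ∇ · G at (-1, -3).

-44

∂G₁/∂u = -3*u^2 - 12*u*v + v^2
∂G₂/∂v = -6*u*v - 2*v - 2
∇·G = -3*u^2 - 18*u*v + v^2 - 2*v - 2
At (-1, -3): -44.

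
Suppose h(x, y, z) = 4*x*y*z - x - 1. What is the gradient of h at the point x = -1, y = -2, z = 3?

(-25, -12, 8)

∂h/∂x = 4*y*z - 1
∂h/∂y = 4*x*z
∂h/∂z = 4*x*y
∇h = (4*y*z - 1, 4*x*z, 4*x*y)
At (-1, -2, 3): (-25, -12, 8).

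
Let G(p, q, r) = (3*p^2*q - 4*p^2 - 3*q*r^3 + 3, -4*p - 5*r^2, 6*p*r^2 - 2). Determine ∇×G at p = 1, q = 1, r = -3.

(∇×G)₁ = ∂G₃/∂q − ∂G₂/∂r = 10*r
(∇×G)₂ = ∂G₁/∂r − ∂G₃/∂p = -9*q*r^2 - 6*r^2
(∇×G)₃ = ∂G₂/∂p − ∂G₁/∂q = -3*p^2 + 3*r^3 - 4
∇×G = (10*r, -9*q*r^2 - 6*r^2, -3*p^2 + 3*r^3 - 4)
At (1, 1, -3): (-30, -135, -88).

(-30, -135, -88)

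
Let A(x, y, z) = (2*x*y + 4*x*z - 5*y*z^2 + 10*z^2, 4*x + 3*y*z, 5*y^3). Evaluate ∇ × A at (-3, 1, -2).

(12, -32, 30)

(∇×A)₁ = ∂A₃/∂y − ∂A₂/∂z = 15*y^2 - 3*y
(∇×A)₂ = ∂A₁/∂z − ∂A₃/∂x = 4*x - 10*y*z + 20*z
(∇×A)₃ = ∂A₂/∂x − ∂A₁/∂y = -2*x + 5*z^2 + 4
∇×A = (15*y^2 - 3*y, 4*x - 10*y*z + 20*z, -2*x + 5*z^2 + 4)
At (-3, 1, -2): (12, -32, 30).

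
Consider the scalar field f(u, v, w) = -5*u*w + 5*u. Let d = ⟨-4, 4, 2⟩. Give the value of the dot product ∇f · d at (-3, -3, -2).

∂f/∂u = -5*w + 5
∂f/∂v = 0
∂f/∂w = -5*u
∇f at (-3, -3, -2) = (15, 0, 15)
∇f · d = (15)(-4) + (0)(4) + (15)(2) = -30

-30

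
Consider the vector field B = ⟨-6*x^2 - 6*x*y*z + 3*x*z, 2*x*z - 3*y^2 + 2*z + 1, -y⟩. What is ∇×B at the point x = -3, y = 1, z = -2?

(3, 9, 32)

(∇×B)₁ = ∂B₃/∂y − ∂B₂/∂z = -2*x - 3
(∇×B)₂ = ∂B₁/∂z − ∂B₃/∂x = -6*x*y + 3*x
(∇×B)₃ = ∂B₂/∂x − ∂B₁/∂y = 6*x*z + 2*z
∇×B = (-2*x - 3, -6*x*y + 3*x, 6*x*z + 2*z)
At (-3, 1, -2): (3, 9, 32).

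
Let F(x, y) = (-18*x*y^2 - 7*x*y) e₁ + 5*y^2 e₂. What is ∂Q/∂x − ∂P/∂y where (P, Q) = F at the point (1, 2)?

79

∂F₂/∂x = 0
∂F₁/∂y = -36*x*y - 7*x
Scalar curl = 36*x*y + 7*x
At (1, 2): 79.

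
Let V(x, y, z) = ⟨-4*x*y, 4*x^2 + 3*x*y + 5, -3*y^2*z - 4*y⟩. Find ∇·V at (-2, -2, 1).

∂V₁/∂x = -4*y
∂V₂/∂y = 3*x
∂V₃/∂z = -3*y^2
∇·V = 3*x - 3*y^2 - 4*y
At (-2, -2, 1): -10.

-10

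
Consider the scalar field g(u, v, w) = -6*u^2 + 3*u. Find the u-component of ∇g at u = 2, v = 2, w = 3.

(∇g)_1 = ∂g/∂u = -12*u + 3
At (2, 2, 3): -21.

-21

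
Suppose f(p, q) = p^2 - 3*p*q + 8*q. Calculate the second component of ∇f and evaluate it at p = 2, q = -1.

(∇f)_2 = ∂f/∂q = -3*p + 8
At (2, -1): 2.

2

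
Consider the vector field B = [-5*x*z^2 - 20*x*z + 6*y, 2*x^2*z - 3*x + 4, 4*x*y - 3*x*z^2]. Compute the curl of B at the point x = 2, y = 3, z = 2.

(0, -80, 7)

(∇×B)₁ = ∂B₃/∂y − ∂B₂/∂z = -2*x^2 + 4*x
(∇×B)₂ = ∂B₁/∂z − ∂B₃/∂x = -10*x*z - 20*x - 4*y + 3*z^2
(∇×B)₃ = ∂B₂/∂x − ∂B₁/∂y = 4*x*z - 9
∇×B = (-2*x^2 + 4*x, -10*x*z - 20*x - 4*y + 3*z^2, 4*x*z - 9)
At (2, 3, 2): (0, -80, 7).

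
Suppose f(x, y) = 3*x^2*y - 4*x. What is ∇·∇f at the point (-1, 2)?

12

∂²f/∂x² = 6*y
∂²f/∂y² = 0
∇²f = 6*y
At (-1, 2): 12.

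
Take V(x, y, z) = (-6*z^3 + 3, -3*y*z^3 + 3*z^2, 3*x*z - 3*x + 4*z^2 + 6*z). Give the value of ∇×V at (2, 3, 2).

(96, -75, 0)

(∇×V)₁ = ∂V₃/∂y − ∂V₂/∂z = 9*y*z^2 - 6*z
(∇×V)₂ = ∂V₁/∂z − ∂V₃/∂x = -18*z^2 - 3*z + 3
(∇×V)₃ = ∂V₂/∂x − ∂V₁/∂y = 0
∇×V = (9*y*z^2 - 6*z, -18*z^2 - 3*z + 3, 0)
At (2, 3, 2): (96, -75, 0).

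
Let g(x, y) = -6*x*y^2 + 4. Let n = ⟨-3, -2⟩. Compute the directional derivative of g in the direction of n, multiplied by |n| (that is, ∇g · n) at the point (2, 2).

∂g/∂x = -6*y^2
∂g/∂y = -12*x*y
∇g at (2, 2) = (-24, -48)
∇g · n = (-24)(-3) + (-48)(-2) = 168

168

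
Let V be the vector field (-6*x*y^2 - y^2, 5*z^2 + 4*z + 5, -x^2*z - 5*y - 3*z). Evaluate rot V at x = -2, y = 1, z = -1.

(∇×V)₁ = ∂V₃/∂y − ∂V₂/∂z = -10*z - 9
(∇×V)₂ = ∂V₁/∂z − ∂V₃/∂x = 2*x*z
(∇×V)₃ = ∂V₂/∂x − ∂V₁/∂y = 12*x*y + 2*y
∇×V = (-10*z - 9, 2*x*z, 12*x*y + 2*y)
At (-2, 1, -1): (1, 4, -22).

(1, 4, -22)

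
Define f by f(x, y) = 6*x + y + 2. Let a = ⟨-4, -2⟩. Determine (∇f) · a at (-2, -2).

∂f/∂x = 6
∂f/∂y = 1
∇f at (-2, -2) = (6, 1)
∇f · a = (6)(-4) + (1)(-2) = -26

-26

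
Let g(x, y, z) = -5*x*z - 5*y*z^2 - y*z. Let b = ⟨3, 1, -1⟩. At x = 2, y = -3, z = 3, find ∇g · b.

-176

∂g/∂x = -5*z
∂g/∂y = -5*z^2 - z
∂g/∂z = -5*x - 10*y*z - y
∇g at (2, -3, 3) = (-15, -48, 83)
∇g · b = (-15)(3) + (-48)(1) + (83)(-1) = -176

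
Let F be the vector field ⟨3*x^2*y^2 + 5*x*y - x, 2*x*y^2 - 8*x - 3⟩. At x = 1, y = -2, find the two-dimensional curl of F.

7

∂F₂/∂x = 2*y^2 - 8
∂F₁/∂y = 6*x^2*y + 5*x
Scalar curl = -6*x^2*y - 5*x + 2*y^2 - 8
At (1, -2): 7.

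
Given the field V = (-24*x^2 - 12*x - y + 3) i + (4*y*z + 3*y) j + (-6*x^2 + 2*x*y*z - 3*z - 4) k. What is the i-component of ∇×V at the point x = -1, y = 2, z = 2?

-12

(∇×V)_1 = ∂V₃/∂y − ∂V₂/∂z
= 2*x*z − (4*y)
= 2*x*z - 4*y
At (-1, 2, 2): -12.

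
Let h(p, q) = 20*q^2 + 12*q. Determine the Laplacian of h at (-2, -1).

∂²h/∂p² = 0
∂²h/∂q² = 40
∇²h = 40
At (-2, -1): 40.

40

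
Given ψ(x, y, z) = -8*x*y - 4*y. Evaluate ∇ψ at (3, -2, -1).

(16, -28, 0)

∂ψ/∂x = -8*y
∂ψ/∂y = -8*x - 4
∂ψ/∂z = 0
∇ψ = (-8*y, -8*x - 4, 0)
At (3, -2, -1): (16, -28, 0).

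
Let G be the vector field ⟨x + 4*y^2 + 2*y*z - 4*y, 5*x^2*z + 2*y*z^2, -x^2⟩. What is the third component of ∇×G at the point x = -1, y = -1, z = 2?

-12

(∇×G)_3 = ∂G₂/∂x − ∂G₁/∂y
= 10*x*z − (8*y + 2*z - 4)
= 10*x*z - 8*y - 2*z + 4
At (-1, -1, 2): -12.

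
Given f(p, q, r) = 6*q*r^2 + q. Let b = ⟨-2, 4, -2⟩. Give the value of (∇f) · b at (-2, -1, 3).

292

∂f/∂p = 0
∂f/∂q = 6*r^2 + 1
∂f/∂r = 12*q*r
∇f at (-2, -1, 3) = (0, 55, -36)
∇f · b = (0)(-2) + (55)(4) + (-36)(-2) = 292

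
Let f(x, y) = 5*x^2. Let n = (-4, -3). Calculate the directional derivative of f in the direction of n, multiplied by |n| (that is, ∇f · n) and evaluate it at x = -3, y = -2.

120

∂f/∂x = 10*x
∂f/∂y = 0
∇f at (-3, -2) = (-30, 0)
∇f · n = (-30)(-4) + (0)(-3) = 120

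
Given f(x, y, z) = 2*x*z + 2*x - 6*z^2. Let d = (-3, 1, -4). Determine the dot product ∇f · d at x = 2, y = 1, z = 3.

∂f/∂x = 2*z + 2
∂f/∂y = 0
∂f/∂z = 2*x - 12*z
∇f at (2, 1, 3) = (8, 0, -32)
∇f · d = (8)(-3) + (0)(1) + (-32)(-4) = 104

104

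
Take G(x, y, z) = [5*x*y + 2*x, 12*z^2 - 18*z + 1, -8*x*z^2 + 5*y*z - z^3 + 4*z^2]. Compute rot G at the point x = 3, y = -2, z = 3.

(∇×G)₁ = ∂G₃/∂y − ∂G₂/∂z = -19*z + 18
(∇×G)₂ = ∂G₁/∂z − ∂G₃/∂x = 8*z^2
(∇×G)₃ = ∂G₂/∂x − ∂G₁/∂y = -5*x
∇×G = (-19*z + 18, 8*z^2, -5*x)
At (3, -2, 3): (-39, 72, -15).

(-39, 72, -15)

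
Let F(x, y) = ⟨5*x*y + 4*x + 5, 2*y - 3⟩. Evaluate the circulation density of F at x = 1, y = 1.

∂F₂/∂x = 0
∂F₁/∂y = 5*x
Scalar curl = -5*x
At (1, 1): -5.

-5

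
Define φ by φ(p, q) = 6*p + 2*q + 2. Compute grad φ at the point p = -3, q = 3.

∂φ/∂p = 6
∂φ/∂q = 2
∇φ = (6, 2)
At (-3, 3): (6, 2).

(6, 2)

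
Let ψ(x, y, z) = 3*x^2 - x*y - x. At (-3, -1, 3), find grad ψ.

(-18, 3, 0)

∂ψ/∂x = 6*x - y - 1
∂ψ/∂y = -x
∂ψ/∂z = 0
∇ψ = (6*x - y - 1, -x, 0)
At (-3, -1, 3): (-18, 3, 0).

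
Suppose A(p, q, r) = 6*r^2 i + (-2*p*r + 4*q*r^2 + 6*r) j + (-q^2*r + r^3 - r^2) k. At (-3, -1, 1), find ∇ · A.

∂A₁/∂p = 0
∂A₂/∂q = 4*r^2
∂A₃/∂r = -q^2 + 3*r^2 - 2*r
∇·A = -q^2 + 7*r^2 - 2*r
At (-3, -1, 1): 4.

4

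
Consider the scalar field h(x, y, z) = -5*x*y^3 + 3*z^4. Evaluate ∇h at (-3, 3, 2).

(-135, 405, 96)

∂h/∂x = -5*y^3
∂h/∂y = -15*x*y^2
∂h/∂z = 12*z^3
∇h = (-5*y^3, -15*x*y^2, 12*z^3)
At (-3, 3, 2): (-135, 405, 96).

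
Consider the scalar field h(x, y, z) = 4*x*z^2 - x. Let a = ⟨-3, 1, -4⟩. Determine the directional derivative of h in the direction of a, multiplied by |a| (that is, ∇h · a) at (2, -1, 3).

∂h/∂x = 4*z^2 - 1
∂h/∂y = 0
∂h/∂z = 8*x*z
∇h at (2, -1, 3) = (35, 0, 48)
∇h · a = (35)(-3) + (0)(1) + (48)(-4) = -297

-297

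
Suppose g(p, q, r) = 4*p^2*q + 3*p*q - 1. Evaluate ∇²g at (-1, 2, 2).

16

∂²g/∂p² = 8*q
∂²g/∂q² = 0
∂²g/∂r² = 0
∇²g = 8*q
At (-1, 2, 2): 16.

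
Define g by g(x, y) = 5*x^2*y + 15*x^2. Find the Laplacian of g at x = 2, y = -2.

10

∂²g/∂x² = 10*(y + 3)
∂²g/∂y² = 0
∇²g = 10*y + 30
At (2, -2): 10.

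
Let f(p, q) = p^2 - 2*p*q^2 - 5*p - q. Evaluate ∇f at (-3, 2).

∂f/∂p = 2*p - 2*q^2 - 5
∂f/∂q = -4*p*q - 1
∇f = (2*p - 2*q^2 - 5, -4*p*q - 1)
At (-3, 2): (-19, 23).

(-19, 23)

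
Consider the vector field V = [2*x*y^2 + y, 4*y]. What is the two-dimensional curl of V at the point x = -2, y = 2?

15

∂V₂/∂x = 0
∂V₁/∂y = 4*x*y + 1
Scalar curl = -4*x*y - 1
At (-2, 2): 15.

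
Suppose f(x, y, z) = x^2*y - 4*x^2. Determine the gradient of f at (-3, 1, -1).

(18, 9, 0)

∂f/∂x = 2*x*y - 8*x
∂f/∂y = x^2
∂f/∂z = 0
∇f = (2*x*y - 8*x, x^2, 0)
At (-3, 1, -1): (18, 9, 0).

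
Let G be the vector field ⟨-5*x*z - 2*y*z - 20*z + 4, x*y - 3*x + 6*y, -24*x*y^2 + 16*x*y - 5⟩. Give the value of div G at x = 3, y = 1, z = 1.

∂G₁/∂x = -5*z
∂G₂/∂y = x + 6
∂G₃/∂z = 0
∇·G = x - 5*z + 6
At (3, 1, 1): 4.

4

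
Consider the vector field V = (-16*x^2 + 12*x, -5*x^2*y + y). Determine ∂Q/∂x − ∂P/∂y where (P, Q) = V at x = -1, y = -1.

-10

∂V₂/∂x = -10*x*y
∂V₁/∂y = 0
Scalar curl = -10*x*y
At (-1, -1): -10.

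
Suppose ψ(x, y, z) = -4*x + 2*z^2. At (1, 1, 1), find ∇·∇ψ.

∂²ψ/∂x² = 0
∂²ψ/∂y² = 0
∂²ψ/∂z² = 4
∇²ψ = 4
At (1, 1, 1): 4.

4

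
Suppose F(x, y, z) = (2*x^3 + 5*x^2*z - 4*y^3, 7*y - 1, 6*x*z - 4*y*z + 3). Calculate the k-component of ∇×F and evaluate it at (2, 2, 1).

(∇×F)_3 = ∂F₂/∂x − ∂F₁/∂y
= 0 − (-12*y^2)
= 12*y^2
At (2, 2, 1): 48.

48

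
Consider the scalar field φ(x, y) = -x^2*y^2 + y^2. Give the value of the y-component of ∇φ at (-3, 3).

-48

(∇φ)_2 = ∂φ/∂y = -2*x^2*y + 2*y
At (-3, 3): -48.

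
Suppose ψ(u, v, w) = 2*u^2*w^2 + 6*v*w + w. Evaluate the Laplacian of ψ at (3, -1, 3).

72

∂²ψ/∂u² = 4*w^2
∂²ψ/∂v² = 0
∂²ψ/∂w² = 4*u^2
∇²ψ = 4*u^2 + 4*w^2
At (3, -1, 3): 72.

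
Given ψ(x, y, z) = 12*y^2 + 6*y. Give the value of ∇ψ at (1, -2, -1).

(0, -42, 0)

∂ψ/∂x = 0
∂ψ/∂y = 24*y + 6
∂ψ/∂z = 0
∇ψ = (0, 24*y + 6, 0)
At (1, -2, -1): (0, -42, 0).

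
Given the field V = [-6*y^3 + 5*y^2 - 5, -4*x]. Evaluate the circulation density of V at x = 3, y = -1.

∂V₂/∂x = -4
∂V₁/∂y = -18*y^2 + 10*y
Scalar curl = 18*y^2 - 10*y - 4
At (3, -1): 24.

24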